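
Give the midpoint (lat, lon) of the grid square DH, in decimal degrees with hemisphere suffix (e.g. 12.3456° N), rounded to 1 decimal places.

15.0° S, 110.0° W

Field D=3, H=7: +3·20° lon, +7·10° lat → SW at lon -120°, lat -20°.
Cell spans 20° lon × 10° lat. Centre is SW corner plus half of each.
latitude 15.0° S, longitude 110.0° W.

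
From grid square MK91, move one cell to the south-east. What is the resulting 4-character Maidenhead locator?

NK00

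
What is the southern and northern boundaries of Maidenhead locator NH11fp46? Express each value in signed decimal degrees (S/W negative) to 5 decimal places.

-18.35000, -18.34583

Field N=13, H=7: +13·20° lon, +7·10° lat → SW at lon 80°, lat -20°.
Square 1, 1: +1·2° lon, +1·1° lat → SW at lon 82°, lat -19°.
Subsquare f=5, p=15: +5·0.0833333° lon, +15·0.0416667° lat → SW at lon 82.4167°, lat -18.375°.
Extended square 4, 6: +4·0.00833333° lon, +6·0.00416667° lat → SW at lon 82.45°, lat -18.35°.
Cell spans 0.00833333° lon × 0.00416667° lat.
south -18.35000, north -18.34583.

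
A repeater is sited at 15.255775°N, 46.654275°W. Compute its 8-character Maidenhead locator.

Add 180° to longitude and 90° to latitude: 133.34573, 105.25577.
Field: lon ⌊133.34573/20⌋ = 6 → G; lat ⌊105.25577/10⌋ = 10 → K.
Square: lon ⌊13.34573/2⌋ = 6; lat ⌊5.25577/1⌋ = 5.
Subsquare: lon ⌊1.34573/0.0833333⌋ = 16 → q; lat ⌊0.25577/0.0416667⌋ = 6 → g.
Extended square: lon ⌊0.01239/0.00833333⌋ = 1; lat ⌊0.00577/0.00416667⌋ = 1.

GK65qg11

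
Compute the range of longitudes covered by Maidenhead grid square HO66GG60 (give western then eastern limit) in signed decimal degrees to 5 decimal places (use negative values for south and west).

Field H=7, O=14: +7·20° lon, +14·10° lat → SW at lon -40°, lat 50°.
Square 6, 6: +6·2° lon, +6·1° lat → SW at lon -28°, lat 56°.
Subsquare g=6, g=6: +6·0.0833333° lon, +6·0.0416667° lat → SW at lon -27.5°, lat 56.25°.
Extended square 6, 0: +6·0.00833333° lon, +0·0.00416667° lat → SW at lon -27.45°, lat 56.25°.
Cell spans 0.00833333° lon × 0.00416667° lat.
west -27.45000, east -27.44167.

-27.45000, -27.44167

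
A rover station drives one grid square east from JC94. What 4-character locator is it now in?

Longitude square 9; +1 → 10, wraps to 0, carry into field.
Longitude field J = 9; +1 → 10 = K.
The latitude characters are unchanged.

KC04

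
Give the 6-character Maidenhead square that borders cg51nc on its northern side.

CG51nd

Latitude subsquare c = 2; +1 → 3 = d.
The longitude characters are unchanged.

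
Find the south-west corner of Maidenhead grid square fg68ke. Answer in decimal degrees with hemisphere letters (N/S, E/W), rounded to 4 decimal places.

Field F=5, G=6: +5·20° lon, +6·10° lat → SW at lon -80°, lat -30°.
Square 6, 8: +6·2° lon, +8·1° lat → SW at lon -68°, lat -22°.
Subsquare k=10, e=4: +10·0.0833333° lon, +4·0.0416667° lat → SW at lon -67.1667°, lat -21.8333°.
latitude 21.8333° S, longitude 67.1667° W.

21.8333° S, 67.1667° W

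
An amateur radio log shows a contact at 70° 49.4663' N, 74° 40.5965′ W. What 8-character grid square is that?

FQ20pt87

Add 180° to longitude and 90° to latitude: 105.32339, 160.82444.
Field: 105.32339/20 → 5 → F, 160.82444/10 → 16 → Q; chars FQ.
Square: 5.32339/2 → 2, 0.82444/1 → 0; chars 20.
Subsquare: 1.32339/0.0833333 → 15 → p, 0.82444/0.0416667 → 19 → t; chars pt.
Extended square: 0.07339/0.00833333 → 8, 0.03277/0.00416667 → 7; chars 87.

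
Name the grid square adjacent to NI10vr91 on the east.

Longitude extended square 9; +1 → 10, wraps to 0, carry into subsquare.
Longitude subsquare v = 21; +1 → 22 = w.
The latitude characters are unchanged.

NI10wr01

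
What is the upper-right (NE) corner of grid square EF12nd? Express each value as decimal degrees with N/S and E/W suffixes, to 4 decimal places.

37.8333° S, 96.8333° W

Field E=4, F=5: +4·20° lon, +5·10° lat → SW at lon -100°, lat -40°.
Square 1, 2: +1·2° lon, +2·1° lat → SW at lon -98°, lat -38°.
Subsquare n=13, d=3: +13·0.0833333° lon, +3·0.0416667° lat → SW at lon -96.9167°, lat -37.875°.
Cell spans 0.0833333° lon × 0.0416667° lat. NE corner is SW corner plus one full cell.
latitude 37.8333° S, longitude 96.8333° W.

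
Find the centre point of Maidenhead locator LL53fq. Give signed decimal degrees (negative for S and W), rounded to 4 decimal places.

23.6875, 50.4583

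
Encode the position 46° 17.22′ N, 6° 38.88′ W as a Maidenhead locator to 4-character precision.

IN66

Shift to the Maidenhead origin (180°W, 90°S): lon 173.35, lat 136.29.
Field: lon ⌊173.35/20⌋ = 8 → I; lat ⌊136.29/10⌋ = 13 → N.
Square: lon ⌊13.35/2⌋ = 6; lat ⌊6.29/1⌋ = 6.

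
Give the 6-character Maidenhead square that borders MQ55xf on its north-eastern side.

MQ65ag

Longitude subsquare x = 23; +1 → 24, wraps to 0 = a, carry into square.
Longitude square 5; +1 → 6.
Latitude subsquare f = 5; +1 → 6 = g.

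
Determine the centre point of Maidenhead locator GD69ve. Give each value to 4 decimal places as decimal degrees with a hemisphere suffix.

50.8125° S, 46.2083° W

Field G=6, D=3: +6·20° lon, +3·10° lat → SW at lon -60°, lat -60°.
Square 6, 9: +6·2° lon, +9·1° lat → SW at lon -48°, lat -51°.
Subsquare v=21, e=4: +21·0.0833333° lon, +4·0.0416667° lat → SW at lon -46.25°, lat -50.8333°.
Cell spans 0.0833333° lon × 0.0416667° lat. Centre is SW corner plus half of each.
latitude 50.8125° S, longitude 46.2083° W.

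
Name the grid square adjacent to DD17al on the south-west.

DD07xk

Longitude subsquare a = 0; −1 → -1, wraps to 23 = x, carry into square.
Longitude square 1; −1 → 0.
Latitude subsquare l = 11; −1 → 10 = k.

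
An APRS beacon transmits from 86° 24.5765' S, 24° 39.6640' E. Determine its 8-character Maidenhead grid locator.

Shift to the Maidenhead origin (180°W, 90°S): lon 204.66107, lat 3.59039.
Field (20°×10°, letters A–R): 204.66107/20 → 10 → K, 3.59039/10 → 0 → A; chars KA.
Square (2°×1°, digits 0–9): 4.66107/2 → 2, 3.59039/1 → 3; chars 23.
Subsquare (5′×2.5′, letters a–x): 0.66107/0.0833333 → 7 → h, 0.59039/0.0416667 → 14 → o; chars ho.
Extended square (30″×15″, digits 0–9): 0.07773/0.00833333 → 9, 0.00706/0.00416667 → 1; chars 91.

KA23ho91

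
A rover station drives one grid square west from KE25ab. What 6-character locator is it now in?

KE15xb

Longitude subsquare a = 0; −1 → -1, wraps to 23 = x, carry into square.
Longitude square 2; −1 → 1.
The latitude characters are unchanged.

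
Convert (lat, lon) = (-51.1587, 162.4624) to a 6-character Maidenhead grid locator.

Shift to the Maidenhead origin (180°W, 90°S): lon 342.4624, lat 38.8413.
Field: 342.4624/20 → 17 → R, 38.8413/10 → 3 → D; chars RD.
Square: 2.4624/2 → 1, 8.8413/1 → 8; chars 18.
Subsquare: 0.4624/0.0833333 → 5 → f, 0.8413/0.0416667 → 20 → u; chars fu.

RD18fu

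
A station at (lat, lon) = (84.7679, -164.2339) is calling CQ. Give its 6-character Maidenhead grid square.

Offset from 180°W / 90°S: lon 15.7661°, lat 174.7679°.
Field: lon ⌊15.7661/20⌋ = 0 → A; lat ⌊174.7679/10⌋ = 17 → R.
Square: lon ⌊15.7661/2⌋ = 7; lat ⌊4.7679/1⌋ = 4.
Subsquare: lon ⌊1.7661/0.0833333⌋ = 21 → v; lat ⌊0.7679/0.0416667⌋ = 18 → s.

AR74vs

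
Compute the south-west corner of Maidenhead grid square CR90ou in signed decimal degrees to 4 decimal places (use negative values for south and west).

Field C=2, R=17: +2·20° lon, +17·10° lat → SW at lon -140°, lat 80°.
Square 9, 0: +9·2° lon, +0·1° lat → SW at lon -122°, lat 80°.
Subsquare o=14, u=20: +14·0.0833333° lon, +20·0.0416667° lat → SW at lon -120.833°, lat 80.8333°.
latitude 80.8333, longitude -120.8333.

80.8333, -120.8333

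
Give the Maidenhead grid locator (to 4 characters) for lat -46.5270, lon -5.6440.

IE73

Add 180° to longitude and 90° to latitude: 174.36, 43.47.
Field: lon ⌊174.36/20⌋ = 8 → I; lat ⌊43.47/10⌋ = 4 → E.
Square: lon ⌊14.36/2⌋ = 7; lat ⌊3.47/1⌋ = 3.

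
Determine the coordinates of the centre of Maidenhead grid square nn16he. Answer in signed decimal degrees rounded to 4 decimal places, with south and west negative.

Field N=13, N=13: +13·20° lon, +13·10° lat → SW at lon 80°, lat 40°.
Square 1, 6: +1·2° lon, +6·1° lat → SW at lon 82°, lat 46°.
Subsquare h=7, e=4: +7·0.0833333° lon, +4·0.0416667° lat → SW at lon 82.5833°, lat 46.1667°.
Cell spans 0.0833333° lon × 0.0416667° lat. Centre is SW corner plus half of each.
latitude 46.1875, longitude 82.6250.

46.1875, 82.6250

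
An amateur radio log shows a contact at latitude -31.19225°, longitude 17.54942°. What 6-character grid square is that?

JF88st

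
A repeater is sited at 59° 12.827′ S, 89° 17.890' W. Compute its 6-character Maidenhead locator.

Offset from 180°W / 90°S: lon 90.7018°, lat 30.7862°.
Field: 90.7018/20 → 4 → E, 30.7862/10 → 3 → D; chars ED.
Square: 10.7018/2 → 5, 0.7862/1 → 0; chars 50.
Subsquare: 0.7018/0.0833333 → 8 → i, 0.7862/0.0416667 → 18 → s; chars is.

ED50is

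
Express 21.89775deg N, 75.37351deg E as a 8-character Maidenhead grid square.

ML71qv45

Shift to the Maidenhead origin (180°W, 90°S): lon 255.37351, lat 111.89775.
Field: lon ⌊255.37351/20⌋ = 12 → M; lat ⌊111.89775/10⌋ = 11 → L.
Square: lon ⌊15.37351/2⌋ = 7; lat ⌊1.89775/1⌋ = 1.
Subsquare: lon ⌊1.37351/0.0833333⌋ = 16 → q; lat ⌊0.89775/0.0416667⌋ = 21 → v.
Extended square: lon ⌊0.04018/0.00833333⌋ = 4; lat ⌊0.02275/0.00416667⌋ = 5.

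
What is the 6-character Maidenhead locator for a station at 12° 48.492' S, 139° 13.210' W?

CH07je

Offset from 180°W / 90°S: lon 40.7798°, lat 77.1918°.
Field: lon ⌊40.7798/20⌋ = 2 → C; lat ⌊77.1918/10⌋ = 7 → H.
Square: lon ⌊0.7798/2⌋ = 0; lat ⌊7.1918/1⌋ = 7.
Subsquare: lon ⌊0.7798/0.0833333⌋ = 9 → j; lat ⌊0.1918/0.0416667⌋ = 4 → e.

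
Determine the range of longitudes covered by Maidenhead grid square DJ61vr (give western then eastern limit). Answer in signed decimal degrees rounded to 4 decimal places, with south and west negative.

Field D=3, J=9: +3·20° lon, +9·10° lat → SW at lon -120°, lat 0°.
Square 6, 1: +6·2° lon, +1·1° lat → SW at lon -108°, lat 1°.
Subsquare v=21, r=17: +21·0.0833333° lon, +17·0.0416667° lat → SW at lon -106.25°, lat 1.70833°.
Cell spans 0.0833333° lon × 0.0416667° lat.
west -106.2500, east -106.1667.

-106.2500, -106.1667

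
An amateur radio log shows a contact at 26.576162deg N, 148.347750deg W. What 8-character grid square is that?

Add 180° to longitude and 90° to latitude: 31.65225, 116.57616.
Field (20°×10°, letters A–R): 31.65225/20 → 1 → B, 116.57616/10 → 11 → L; chars BL.
Square (2°×1°, digits 0–9): 11.65225/2 → 5, 6.57616/1 → 6; chars 56.
Subsquare (5′×2.5′, letters a–x): 1.65225/0.0833333 → 19 → t, 0.57616/0.0416667 → 13 → n; chars tn.
Extended square (30″×15″, digits 0–9): 0.06892/0.00833333 → 8, 0.03450/0.00416667 → 8; chars 88.

BL56tn88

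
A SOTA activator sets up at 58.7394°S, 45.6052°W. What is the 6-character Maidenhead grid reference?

GD71eg

Shift to the Maidenhead origin (180°W, 90°S): lon 134.3948, lat 31.2606.
Field: lon ⌊134.3948/20⌋ = 6 → G; lat ⌊31.2606/10⌋ = 3 → D.
Square: lon ⌊14.3948/2⌋ = 7; lat ⌊1.2606/1⌋ = 1.
Subsquare: lon ⌊0.3948/0.0833333⌋ = 4 → e; lat ⌊0.2606/0.0416667⌋ = 6 → g.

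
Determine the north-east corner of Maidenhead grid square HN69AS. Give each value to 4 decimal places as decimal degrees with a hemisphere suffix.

49.7917° N, 27.9167° W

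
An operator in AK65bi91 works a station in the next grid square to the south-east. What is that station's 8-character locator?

Longitude extended square 9; +1 → 10, wraps to 0, carry into subsquare.
Longitude subsquare b = 1; +1 → 2 = c.
Latitude extended square 1; −1 → 0.

AK65ci00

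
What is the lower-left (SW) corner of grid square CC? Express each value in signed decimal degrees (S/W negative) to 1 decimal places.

Field C=2, C=2: +2·20° lon, +2·10° lat → SW at lon -140°, lat -70°.
latitude -70.0, longitude -140.0.

-70.0, -140.0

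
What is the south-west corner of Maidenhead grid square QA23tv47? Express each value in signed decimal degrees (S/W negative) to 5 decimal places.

-86.09583, 145.61667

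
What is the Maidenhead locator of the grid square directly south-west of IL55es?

IL55dr

Longitude subsquare e = 4; −1 → 3 = d.
Latitude subsquare s = 18; −1 → 17 = r.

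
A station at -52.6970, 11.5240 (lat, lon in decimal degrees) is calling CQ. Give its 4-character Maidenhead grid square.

JD57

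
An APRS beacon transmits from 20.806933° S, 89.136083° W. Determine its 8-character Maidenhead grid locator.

EG59ke36

Shift to the Maidenhead origin (180°W, 90°S): lon 90.86392, lat 69.19307.
Field: lon ⌊90.86392/20⌋ = 4 → E; lat ⌊69.19307/10⌋ = 6 → G.
Square: lon ⌊10.86392/2⌋ = 5; lat ⌊9.19307/1⌋ = 9.
Subsquare: lon ⌊0.86392/0.0833333⌋ = 10 → k; lat ⌊0.19307/0.0416667⌋ = 4 → e.
Extended square: lon ⌊0.03058/0.00833333⌋ = 3; lat ⌊0.02640/0.00416667⌋ = 6.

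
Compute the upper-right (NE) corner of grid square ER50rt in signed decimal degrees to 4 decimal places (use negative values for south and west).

80.8333, -88.5000

Field E=4, R=17: +4·20° lon, +17·10° lat → SW at lon -100°, lat 80°.
Square 5, 0: +5·2° lon, +0·1° lat → SW at lon -90°, lat 80°.
Subsquare r=17, t=19: +17·0.0833333° lon, +19·0.0416667° lat → SW at lon -88.5833°, lat 80.7917°.
Cell spans 0.0833333° lon × 0.0416667° lat. NE corner is SW corner plus one full cell.
latitude 80.8333, longitude -88.5000.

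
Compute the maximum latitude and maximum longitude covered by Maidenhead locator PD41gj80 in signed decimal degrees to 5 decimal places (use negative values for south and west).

-58.62083, 128.57500

Field P=15, D=3: +15·20° lon, +3·10° lat → SW at lon 120°, lat -60°.
Square 4, 1: +4·2° lon, +1·1° lat → SW at lon 128°, lat -59°.
Subsquare g=6, j=9: +6·0.0833333° lon, +9·0.0416667° lat → SW at lon 128.5°, lat -58.625°.
Extended square 8, 0: +8·0.00833333° lon, +0·0.00416667° lat → SW at lon 128.567°, lat -58.625°.
Cell spans 0.00833333° lon × 0.00416667° lat. NE corner is SW corner plus one full cell.
latitude -58.62083, longitude 128.57500.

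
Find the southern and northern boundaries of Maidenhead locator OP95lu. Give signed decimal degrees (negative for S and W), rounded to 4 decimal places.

Field O=14, P=15: +14·20° lon, +15·10° lat → SW at lon 100°, lat 60°.
Square 9, 5: +9·2° lon, +5·1° lat → SW at lon 118°, lat 65°.
Subsquare l=11, u=20: +11·0.0833333° lon, +20·0.0416667° lat → SW at lon 118.917°, lat 65.8333°.
Cell spans 0.0833333° lon × 0.0416667° lat.
south 65.8333, north 65.8750.

65.8333, 65.8750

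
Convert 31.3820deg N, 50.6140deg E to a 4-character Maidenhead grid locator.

Add 180° to longitude and 90° to latitude: 230.61, 121.38.
Field: lon ⌊230.61/20⌋ = 11 → L; lat ⌊121.38/10⌋ = 12 → M.
Square: lon ⌊10.61/2⌋ = 5; lat ⌊1.38/1⌋ = 1.

LM51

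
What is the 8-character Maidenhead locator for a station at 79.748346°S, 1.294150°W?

IB90ig40

Shift to the Maidenhead origin (180°W, 90°S): lon 178.70585, lat 10.25165.
Field (20°×10°, letters A–R): 178.70585/20 → 8 → I, 10.25165/10 → 1 → B; chars IB.
Square (2°×1°, digits 0–9): 18.70585/2 → 9, 0.25165/1 → 0; chars 90.
Subsquare (5′×2.5′, letters a–x): 0.70585/0.0833333 → 8 → i, 0.25165/0.0416667 → 6 → g; chars ig.
Extended square (30″×15″, digits 0–9): 0.03918/0.00833333 → 4, 0.00165/0.00416667 → 0; chars 40.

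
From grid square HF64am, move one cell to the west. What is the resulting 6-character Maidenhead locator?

Longitude subsquare a = 0; −1 → -1, wraps to 23 = x, carry into square.
Longitude square 6; −1 → 5.
The latitude characters are unchanged.

HF54xm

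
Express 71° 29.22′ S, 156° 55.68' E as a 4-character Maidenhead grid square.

QB88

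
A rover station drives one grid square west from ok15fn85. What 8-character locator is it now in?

Longitude extended square 8; −1 → 7.
The latitude characters are unchanged.

OK15fn75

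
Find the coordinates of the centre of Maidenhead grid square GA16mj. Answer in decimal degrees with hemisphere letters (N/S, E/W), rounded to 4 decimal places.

83.6042° S, 56.9583° W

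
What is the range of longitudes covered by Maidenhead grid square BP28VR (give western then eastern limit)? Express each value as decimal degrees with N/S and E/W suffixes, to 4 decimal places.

154.2500° W, 154.1667° W

Field B=1, P=15: +1·20° lon, +15·10° lat → SW at lon -160°, lat 60°.
Square 2, 8: +2·2° lon, +8·1° lat → SW at lon -156°, lat 68°.
Subsquare v=21, r=17: +21·0.0833333° lon, +17·0.0416667° lat → SW at lon -154.25°, lat 68.7083°.
Cell spans 0.0833333° lon × 0.0416667° lat.
west 154.2500° W, east 154.1667° W.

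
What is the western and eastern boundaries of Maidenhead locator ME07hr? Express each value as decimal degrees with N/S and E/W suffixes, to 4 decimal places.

Field M=12, E=4: +12·20° lon, +4·10° lat → SW at lon 60°, lat -50°.
Square 0, 7: +0·2° lon, +7·1° lat → SW at lon 60°, lat -43°.
Subsquare h=7, r=17: +7·0.0833333° lon, +17·0.0416667° lat → SW at lon 60.5833°, lat -42.2917°.
Cell spans 0.0833333° lon × 0.0416667° lat.
west 60.5833° E, east 60.6667° E.

60.5833° E, 60.6667° E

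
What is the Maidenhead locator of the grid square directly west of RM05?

QM95

Longitude square 0; −1 → -1, wraps to 9, carry into field.
Longitude field R = 17; −1 → 16 = Q.
The latitude characters are unchanged.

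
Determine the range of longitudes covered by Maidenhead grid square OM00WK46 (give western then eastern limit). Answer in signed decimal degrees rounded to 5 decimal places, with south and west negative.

Field O=14, M=12: +14·20° lon, +12·10° lat → SW at lon 100°, lat 30°.
Square 0, 0: +0·2° lon, +0·1° lat → SW at lon 100°, lat 30°.
Subsquare w=22, k=10: +22·0.0833333° lon, +10·0.0416667° lat → SW at lon 101.833°, lat 30.4167°.
Extended square 4, 6: +4·0.00833333° lon, +6·0.00416667° lat → SW at lon 101.867°, lat 30.4417°.
Cell spans 0.00833333° lon × 0.00416667° lat.
west 101.86667, east 101.87500.

101.86667, 101.87500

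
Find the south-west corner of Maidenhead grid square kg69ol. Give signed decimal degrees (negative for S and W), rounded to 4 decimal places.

Field K=10, G=6: +10·20° lon, +6·10° lat → SW at lon 20°, lat -30°.
Square 6, 9: +6·2° lon, +9·1° lat → SW at lon 32°, lat -21°.
Subsquare o=14, l=11: +14·0.0833333° lon, +11·0.0416667° lat → SW at lon 33.1667°, lat -20.5417°.
latitude -20.5417, longitude 33.1667.

-20.5417, 33.1667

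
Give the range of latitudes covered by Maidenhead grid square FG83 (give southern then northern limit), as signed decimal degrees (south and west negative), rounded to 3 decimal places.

-27.000, -26.000

Field F=5, G=6: +5·20° lon, +6·10° lat → SW at lon -80°, lat -30°.
Square 8, 3: +8·2° lon, +3·1° lat → SW at lon -64°, lat -27°.
Cell spans 2° lon × 1° lat.
south -27.000, north -26.000.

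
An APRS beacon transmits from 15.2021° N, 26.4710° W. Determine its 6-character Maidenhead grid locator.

Shift to the Maidenhead origin (180°W, 90°S): lon 153.5290, lat 105.2021.
Field: 153.5290/20 → 7 → H, 105.2021/10 → 10 → K; chars HK.
Square: 13.5290/2 → 6, 5.2021/1 → 5; chars 65.
Subsquare: 1.5290/0.0833333 → 18 → s, 0.2021/0.0416667 → 4 → e; chars se.

HK65se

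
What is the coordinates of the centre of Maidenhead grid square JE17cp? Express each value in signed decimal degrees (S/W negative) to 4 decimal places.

Field J=9, E=4: +9·20° lon, +4·10° lat → SW at lon 0°, lat -50°.
Square 1, 7: +1·2° lon, +7·1° lat → SW at lon 2°, lat -43°.
Subsquare c=2, p=15: +2·0.0833333° lon, +15·0.0416667° lat → SW at lon 2.16667°, lat -42.375°.
Cell spans 0.0833333° lon × 0.0416667° lat. Centre is SW corner plus half of each.
latitude -42.3542, longitude 2.2083.

-42.3542, 2.2083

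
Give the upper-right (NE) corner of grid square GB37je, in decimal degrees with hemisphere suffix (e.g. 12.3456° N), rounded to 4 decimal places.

Field G=6, B=1: +6·20° lon, +1·10° lat → SW at lon -60°, lat -80°.
Square 3, 7: +3·2° lon, +7·1° lat → SW at lon -54°, lat -73°.
Subsquare j=9, e=4: +9·0.0833333° lon, +4·0.0416667° lat → SW at lon -53.25°, lat -72.8333°.
Cell spans 0.0833333° lon × 0.0416667° lat. NE corner is SW corner plus one full cell.
latitude 72.7917° S, longitude 53.1667° W.

72.7917° S, 53.1667° W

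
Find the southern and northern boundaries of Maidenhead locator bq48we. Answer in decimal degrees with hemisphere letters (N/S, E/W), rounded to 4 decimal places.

78.1667° N, 78.2083° N

Field B=1, Q=16: +1·20° lon, +16·10° lat → SW at lon -160°, lat 70°.
Square 4, 8: +4·2° lon, +8·1° lat → SW at lon -152°, lat 78°.
Subsquare w=22, e=4: +22·0.0833333° lon, +4·0.0416667° lat → SW at lon -150.167°, lat 78.1667°.
Cell spans 0.0833333° lon × 0.0416667° lat.
south 78.1667° N, north 78.2083° N.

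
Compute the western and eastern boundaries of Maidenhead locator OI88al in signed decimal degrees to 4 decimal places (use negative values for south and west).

116.0000, 116.0833

Field O=14, I=8: +14·20° lon, +8·10° lat → SW at lon 100°, lat -10°.
Square 8, 8: +8·2° lon, +8·1° lat → SW at lon 116°, lat -2°.
Subsquare a=0, l=11: +0·0.0833333° lon, +11·0.0416667° lat → SW at lon 116°, lat -1.54167°.
Cell spans 0.0833333° lon × 0.0416667° lat.
west 116.0000, east 116.0833.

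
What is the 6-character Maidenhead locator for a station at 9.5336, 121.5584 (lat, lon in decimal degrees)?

Offset from 180°W / 90°S: lon 301.5584°, lat 99.5336°.
Field (20°×10°, letters A–R): 301.5584/20 → 15 → P, 99.5336/10 → 9 → J; chars PJ.
Square (2°×1°, digits 0–9): 1.5584/2 → 0, 9.5336/1 → 9; chars 09.
Subsquare (5′×2.5′, letters a–x): 1.5584/0.0833333 → 18 → s, 0.5336/0.0416667 → 12 → m; chars sm.

PJ09sm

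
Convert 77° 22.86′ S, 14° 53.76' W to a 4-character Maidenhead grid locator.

IB22

Add 180° to longitude and 90° to latitude: 165.10, 12.62.
Field (20°×10°, letters A–R): 165.10/20 → 8 → I, 12.62/10 → 1 → B; chars IB.
Square (2°×1°, digits 0–9): 5.10/2 → 2, 2.62/1 → 2; chars 22.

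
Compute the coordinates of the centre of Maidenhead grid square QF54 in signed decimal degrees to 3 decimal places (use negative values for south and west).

-35.500, 151.000

Field Q=16, F=5: +16·20° lon, +5·10° lat → SW at lon 140°, lat -40°.
Square 5, 4: +5·2° lon, +4·1° lat → SW at lon 150°, lat -36°.
Cell spans 2° lon × 1° lat. Centre is SW corner plus half of each.
latitude -35.500, longitude 151.000.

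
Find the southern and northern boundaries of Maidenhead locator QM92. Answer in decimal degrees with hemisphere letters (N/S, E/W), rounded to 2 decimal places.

Field Q=16, M=12: +16·20° lon, +12·10° lat → SW at lon 140°, lat 30°.
Square 9, 2: +9·2° lon, +2·1° lat → SW at lon 158°, lat 32°.
Cell spans 2° lon × 1° lat.
south 32.00° N, north 33.00° N.

32.00° N, 33.00° N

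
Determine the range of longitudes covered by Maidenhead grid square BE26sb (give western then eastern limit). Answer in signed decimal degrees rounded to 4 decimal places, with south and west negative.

-154.5000, -154.4167

Field B=1, E=4: +1·20° lon, +4·10° lat → SW at lon -160°, lat -50°.
Square 2, 6: +2·2° lon, +6·1° lat → SW at lon -156°, lat -44°.
Subsquare s=18, b=1: +18·0.0833333° lon, +1·0.0416667° lat → SW at lon -154.5°, lat -43.9583°.
Cell spans 0.0833333° lon × 0.0416667° lat.
west -154.5000, east -154.4167.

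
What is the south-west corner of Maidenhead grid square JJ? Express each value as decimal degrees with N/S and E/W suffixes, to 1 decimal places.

0.0° N, 0.0° E

Field J=9, J=9: +9·20° lon, +9·10° lat → SW at lon 0°, lat 0°.
latitude 0.0° N, longitude 0.0° E.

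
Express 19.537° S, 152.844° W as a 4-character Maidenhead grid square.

BH30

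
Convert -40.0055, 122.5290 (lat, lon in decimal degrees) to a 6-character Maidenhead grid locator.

Shift to the Maidenhead origin (180°W, 90°S): lon 302.5290, lat 49.9945.
Field: lon ⌊302.5290/20⌋ = 15 → P; lat ⌊49.9945/10⌋ = 4 → E.
Square: lon ⌊2.5290/2⌋ = 1; lat ⌊9.9945/1⌋ = 9.
Subsquare: lon ⌊0.5290/0.0833333⌋ = 6 → g; lat ⌊0.9945/0.0416667⌋ = 23 → x.

PE19gx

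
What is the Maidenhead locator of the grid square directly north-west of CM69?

CN50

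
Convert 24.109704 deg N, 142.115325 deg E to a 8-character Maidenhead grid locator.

Shift to the Maidenhead origin (180°W, 90°S): lon 322.11532, lat 114.10970.
Field: 322.11532/20 → 16 → Q, 114.10970/10 → 11 → L; chars QL.
Square: 2.11532/2 → 1, 4.10970/1 → 4; chars 14.
Subsquare: 0.11532/0.0833333 → 1 → b, 0.10970/0.0416667 → 2 → c; chars bc.
Extended square: 0.03199/0.00833333 → 3, 0.02637/0.00416667 → 6; chars 36.

QL14bc36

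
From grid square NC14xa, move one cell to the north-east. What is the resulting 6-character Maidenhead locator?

Longitude subsquare x = 23; +1 → 24, wraps to 0 = a, carry into square.
Longitude square 1; +1 → 2.
Latitude subsquare a = 0; +1 → 1 = b.

NC24ab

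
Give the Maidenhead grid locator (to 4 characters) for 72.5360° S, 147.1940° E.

QB37

Add 180° to longitude and 90° to latitude: 327.19, 17.46.
Field: 327.19/20 → 16 → Q, 17.46/10 → 1 → B; chars QB.
Square: 7.19/2 → 3, 7.46/1 → 7; chars 37.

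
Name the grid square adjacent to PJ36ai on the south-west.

Longitude subsquare a = 0; −1 → -1, wraps to 23 = x, carry into square.
Longitude square 3; −1 → 2.
Latitude subsquare i = 8; −1 → 7 = h.

PJ26xh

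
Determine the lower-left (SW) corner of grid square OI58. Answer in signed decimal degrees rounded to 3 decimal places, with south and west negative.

Field O=14, I=8: +14·20° lon, +8·10° lat → SW at lon 100°, lat -10°.
Square 5, 8: +5·2° lon, +8·1° lat → SW at lon 110°, lat -2°.
latitude -2.000, longitude 110.000.

-2.000, 110.000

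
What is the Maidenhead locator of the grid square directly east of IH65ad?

IH65bd

Longitude subsquare a = 0; +1 → 1 = b.
The latitude characters are unchanged.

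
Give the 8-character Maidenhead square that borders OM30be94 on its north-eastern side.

OM30ce05

Longitude extended square 9; +1 → 10, wraps to 0, carry into subsquare.
Longitude subsquare b = 1; +1 → 2 = c.
Latitude extended square 4; +1 → 5.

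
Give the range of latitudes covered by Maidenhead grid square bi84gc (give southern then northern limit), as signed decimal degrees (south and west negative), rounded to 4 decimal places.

-5.9167, -5.8750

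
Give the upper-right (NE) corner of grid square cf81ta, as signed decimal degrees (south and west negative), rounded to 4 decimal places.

-38.9583, -122.3333

Field C=2, F=5: +2·20° lon, +5·10° lat → SW at lon -140°, lat -40°.
Square 8, 1: +8·2° lon, +1·1° lat → SW at lon -124°, lat -39°.
Subsquare t=19, a=0: +19·0.0833333° lon, +0·0.0416667° lat → SW at lon -122.417°, lat -39°.
Cell spans 0.0833333° lon × 0.0416667° lat. NE corner is SW corner plus one full cell.
latitude -38.9583, longitude -122.3333.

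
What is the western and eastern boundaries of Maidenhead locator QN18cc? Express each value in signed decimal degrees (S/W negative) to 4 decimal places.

142.1667, 142.2500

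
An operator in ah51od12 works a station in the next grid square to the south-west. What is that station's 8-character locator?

AH51od01

Longitude extended square 1; −1 → 0.
Latitude extended square 2; −1 → 1.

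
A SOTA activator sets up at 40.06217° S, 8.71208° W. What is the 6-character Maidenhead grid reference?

IE59pw

Add 180° to longitude and 90° to latitude: 171.2879, 49.9378.
Field (20°×10°, letters A–R): lon ⌊171.2879/20⌋ = 8 → I; lat ⌊49.9378/10⌋ = 4 → E.
Square (2°×1°, digits 0–9): lon ⌊11.2879/2⌋ = 5; lat ⌊9.9378/1⌋ = 9.
Subsquare (5′×2.5′, letters a–x): lon ⌊1.2879/0.0833333⌋ = 15 → p; lat ⌊0.9378/0.0416667⌋ = 22 → w.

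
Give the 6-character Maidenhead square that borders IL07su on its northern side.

IL07sv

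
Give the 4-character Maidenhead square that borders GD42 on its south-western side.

GD31

Longitude square 4; −1 → 3.
Latitude square 2; −1 → 1.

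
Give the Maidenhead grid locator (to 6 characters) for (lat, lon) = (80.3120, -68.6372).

Offset from 180°W / 90°S: lon 111.3628°, lat 170.3120°.
Field: lon ⌊111.3628/20⌋ = 5 → F; lat ⌊170.3120/10⌋ = 17 → R.
Square: lon ⌊11.3628/2⌋ = 5; lat ⌊0.3120/1⌋ = 0.
Subsquare: lon ⌊1.3628/0.0833333⌋ = 16 → q; lat ⌊0.3120/0.0416667⌋ = 7 → h.

FR50qh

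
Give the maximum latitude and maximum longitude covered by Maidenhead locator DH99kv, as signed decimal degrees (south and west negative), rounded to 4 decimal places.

Field D=3, H=7: +3·20° lon, +7·10° lat → SW at lon -120°, lat -20°.
Square 9, 9: +9·2° lon, +9·1° lat → SW at lon -102°, lat -11°.
Subsquare k=10, v=21: +10·0.0833333° lon, +21·0.0416667° lat → SW at lon -101.167°, lat -10.125°.
Cell spans 0.0833333° lon × 0.0416667° lat. NE corner is SW corner plus one full cell.
latitude -10.0833, longitude -101.0833.

-10.0833, -101.0833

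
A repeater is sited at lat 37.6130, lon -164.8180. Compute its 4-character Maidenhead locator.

AM77

Offset from 180°W / 90°S: lon 15.18°, lat 127.61°.
Field: lon ⌊15.18/20⌋ = 0 → A; lat ⌊127.61/10⌋ = 12 → M.
Square: lon ⌊15.18/2⌋ = 7; lat ⌊7.61/1⌋ = 7.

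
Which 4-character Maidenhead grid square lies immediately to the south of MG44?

MG43

Latitude square 4; −1 → 3.
The longitude characters are unchanged.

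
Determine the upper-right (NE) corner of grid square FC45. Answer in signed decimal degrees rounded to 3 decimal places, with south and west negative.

-64.000, -70.000

Field F=5, C=2: +5·20° lon, +2·10° lat → SW at lon -80°, lat -70°.
Square 4, 5: +4·2° lon, +5·1° lat → SW at lon -72°, lat -65°.
Cell spans 2° lon × 1° lat. NE corner is SW corner plus one full cell.
latitude -64.000, longitude -70.000.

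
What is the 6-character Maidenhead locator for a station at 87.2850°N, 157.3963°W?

Add 180° to longitude and 90° to latitude: 22.6037, 177.2850.
Field: lon ⌊22.6037/20⌋ = 1 → B; lat ⌊177.2850/10⌋ = 17 → R.
Square: lon ⌊2.6037/2⌋ = 1; lat ⌊7.2850/1⌋ = 7.
Subsquare: lon ⌊0.6037/0.0833333⌋ = 7 → h; lat ⌊0.2850/0.0416667⌋ = 6 → g.

BR17hg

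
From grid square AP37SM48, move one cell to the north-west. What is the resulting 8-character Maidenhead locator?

Longitude extended square 4; −1 → 3.
Latitude extended square 8; +1 → 9.

AP37sm39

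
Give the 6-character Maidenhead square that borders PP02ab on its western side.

OP92xb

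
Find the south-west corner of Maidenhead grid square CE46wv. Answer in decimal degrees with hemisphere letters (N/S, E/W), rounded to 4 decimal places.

43.1250° S, 130.1667° W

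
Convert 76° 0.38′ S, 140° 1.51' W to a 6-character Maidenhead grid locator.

Shift to the Maidenhead origin (180°W, 90°S): lon 39.9748, lat 13.9937.
Field: lon ⌊39.9748/20⌋ = 1 → B; lat ⌊13.9937/10⌋ = 1 → B.
Square: lon ⌊19.9748/2⌋ = 9; lat ⌊3.9937/1⌋ = 3.
Subsquare: lon ⌊1.9748/0.0833333⌋ = 23 → x; lat ⌊0.9937/0.0416667⌋ = 23 → x.

BB93xx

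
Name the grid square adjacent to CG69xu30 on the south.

CG69xt39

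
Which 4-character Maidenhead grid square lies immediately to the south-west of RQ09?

QQ98

Longitude square 0; −1 → -1, wraps to 9, carry into field.
Longitude field R = 17; −1 → 16 = Q.
Latitude square 9; −1 → 8.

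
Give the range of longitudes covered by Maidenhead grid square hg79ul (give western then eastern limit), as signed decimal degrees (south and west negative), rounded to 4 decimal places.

-24.3333, -24.2500

Field H=7, G=6: +7·20° lon, +6·10° lat → SW at lon -40°, lat -30°.
Square 7, 9: +7·2° lon, +9·1° lat → SW at lon -26°, lat -21°.
Subsquare u=20, l=11: +20·0.0833333° lon, +11·0.0416667° lat → SW at lon -24.3333°, lat -20.5417°.
Cell spans 0.0833333° lon × 0.0416667° lat.
west -24.3333, east -24.2500.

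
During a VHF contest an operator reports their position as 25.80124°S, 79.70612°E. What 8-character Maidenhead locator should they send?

Shift to the Maidenhead origin (180°W, 90°S): lon 259.70612, lat 64.19876.
Field (20°×10°, letters A–R): lon ⌊259.70612/20⌋ = 12 → M; lat ⌊64.19876/10⌋ = 6 → G.
Square (2°×1°, digits 0–9): lon ⌊19.70612/2⌋ = 9; lat ⌊4.19876/1⌋ = 4.
Subsquare (5′×2.5′, letters a–x): lon ⌊1.70612/0.0833333⌋ = 20 → u; lat ⌊0.19876/0.0416667⌋ = 4 → e.
Extended square (30″×15″, digits 0–9): lon ⌊0.03945/0.00833333⌋ = 4; lat ⌊0.03209/0.00416667⌋ = 7.

MG94ue47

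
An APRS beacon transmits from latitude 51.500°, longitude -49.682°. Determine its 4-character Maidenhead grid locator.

GO51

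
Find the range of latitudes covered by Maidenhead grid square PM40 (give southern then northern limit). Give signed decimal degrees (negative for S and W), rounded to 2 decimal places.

30.00, 31.00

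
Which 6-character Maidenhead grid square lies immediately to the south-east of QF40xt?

QF50as

Longitude subsquare x = 23; +1 → 24, wraps to 0 = a, carry into square.
Longitude square 4; +1 → 5.
Latitude subsquare t = 19; −1 → 18 = s.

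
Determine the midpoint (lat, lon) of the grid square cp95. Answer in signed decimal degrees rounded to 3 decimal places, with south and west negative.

Field C=2, P=15: +2·20° lon, +15·10° lat → SW at lon -140°, lat 60°.
Square 9, 5: +9·2° lon, +5·1° lat → SW at lon -122°, lat 65°.
Cell spans 2° lon × 1° lat. Centre is SW corner plus half of each.
latitude 65.500, longitude -121.000.

65.500, -121.000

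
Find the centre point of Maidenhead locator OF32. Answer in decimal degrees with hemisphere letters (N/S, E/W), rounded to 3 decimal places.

Field O=14, F=5: +14·20° lon, +5·10° lat → SW at lon 100°, lat -40°.
Square 3, 2: +3·2° lon, +2·1° lat → SW at lon 106°, lat -38°.
Cell spans 2° lon × 1° lat. Centre is SW corner plus half of each.
latitude 37.500° S, longitude 107.000° E.

37.500° S, 107.000° E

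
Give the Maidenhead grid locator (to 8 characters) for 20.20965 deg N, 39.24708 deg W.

HL00jf00

Offset from 180°W / 90°S: lon 140.75292°, lat 110.20965°.
Field: 140.75292/20 → 7 → H, 110.20965/10 → 11 → L; chars HL.
Square: 0.75292/2 → 0, 0.20965/1 → 0; chars 00.
Subsquare: 0.75292/0.0833333 → 9 → j, 0.20965/0.0416667 → 5 → f; chars jf.
Extended square: 0.00292/0.00833333 → 0, 0.00132/0.00416667 → 0; chars 00.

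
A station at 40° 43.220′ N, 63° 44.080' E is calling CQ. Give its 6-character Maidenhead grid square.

MN10ur

Shift to the Maidenhead origin (180°W, 90°S): lon 243.7347, lat 130.7203.
Field: 243.7347/20 → 12 → M, 130.7203/10 → 13 → N; chars MN.
Square: 3.7347/2 → 1, 0.7203/1 → 0; chars 10.
Subsquare: 1.7347/0.0833333 → 20 → u, 0.7203/0.0416667 → 17 → r; chars ur.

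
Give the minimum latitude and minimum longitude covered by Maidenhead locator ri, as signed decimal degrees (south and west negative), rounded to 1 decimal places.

-10.0, 160.0

Field R=17, I=8: +17·20° lon, +8·10° lat → SW at lon 160°, lat -10°.
latitude -10.0, longitude 160.0.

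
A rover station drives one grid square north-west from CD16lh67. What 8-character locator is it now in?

CD16lh58

Longitude extended square 6; −1 → 5.
Latitude extended square 7; +1 → 8.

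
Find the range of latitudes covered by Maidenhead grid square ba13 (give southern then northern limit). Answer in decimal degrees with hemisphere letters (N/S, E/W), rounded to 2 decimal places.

87.00° S, 86.00° S

Field B=1, A=0: +1·20° lon, +0·10° lat → SW at lon -160°, lat -90°.
Square 1, 3: +1·2° lon, +3·1° lat → SW at lon -158°, lat -87°.
Cell spans 2° lon × 1° lat.
south 87.00° S, north 86.00° S.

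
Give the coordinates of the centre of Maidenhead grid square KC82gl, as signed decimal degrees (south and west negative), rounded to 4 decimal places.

-67.5208, 36.5417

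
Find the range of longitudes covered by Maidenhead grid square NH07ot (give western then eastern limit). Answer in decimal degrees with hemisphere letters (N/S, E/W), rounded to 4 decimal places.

81.1667° E, 81.2500° E

Field N=13, H=7: +13·20° lon, +7·10° lat → SW at lon 80°, lat -20°.
Square 0, 7: +0·2° lon, +7·1° lat → SW at lon 80°, lat -13°.
Subsquare o=14, t=19: +14·0.0833333° lon, +19·0.0416667° lat → SW at lon 81.1667°, lat -12.2083°.
Cell spans 0.0833333° lon × 0.0416667° lat.
west 81.1667° E, east 81.2500° E.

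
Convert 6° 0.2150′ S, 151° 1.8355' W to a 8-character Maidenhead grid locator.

BI43lx69

Shift to the Maidenhead origin (180°W, 90°S): lon 28.96941, lat 83.99642.
Field (20°×10°, letters A–R): 28.96941/20 → 1 → B, 83.99642/10 → 8 → I; chars BI.
Square (2°×1°, digits 0–9): 8.96941/2 → 4, 3.99642/1 → 3; chars 43.
Subsquare (5′×2.5′, letters a–x): 0.96941/0.0833333 → 11 → l, 0.99642/0.0416667 → 23 → x; chars lx.
Extended square (30″×15″, digits 0–9): 0.05274/0.00833333 → 6, 0.03808/0.00416667 → 9; chars 69.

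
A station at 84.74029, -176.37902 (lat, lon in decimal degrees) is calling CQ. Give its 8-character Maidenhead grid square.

AR14tr47

Add 180° to longitude and 90° to latitude: 3.62098, 174.74029.
Field (20°×10°, letters A–R): lon ⌊3.62098/20⌋ = 0 → A; lat ⌊174.74029/10⌋ = 17 → R.
Square (2°×1°, digits 0–9): lon ⌊3.62098/2⌋ = 1; lat ⌊4.74029/1⌋ = 4.
Subsquare (5′×2.5′, letters a–x): lon ⌊1.62098/0.0833333⌋ = 19 → t; lat ⌊0.74029/0.0416667⌋ = 17 → r.
Extended square (30″×15″, digits 0–9): lon ⌊0.03765/0.00833333⌋ = 4; lat ⌊0.03196/0.00416667⌋ = 7.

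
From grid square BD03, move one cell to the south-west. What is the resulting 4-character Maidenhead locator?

Longitude square 0; −1 → -1, wraps to 9, carry into field.
Longitude field B = 1; −1 → 0 = A.
Latitude square 3; −1 → 2.

AD92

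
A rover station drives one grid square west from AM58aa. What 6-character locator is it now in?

AM48xa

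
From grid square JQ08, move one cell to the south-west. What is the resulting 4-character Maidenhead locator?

Longitude square 0; −1 → -1, wraps to 9, carry into field.
Longitude field J = 9; −1 → 8 = I.
Latitude square 8; −1 → 7.

IQ97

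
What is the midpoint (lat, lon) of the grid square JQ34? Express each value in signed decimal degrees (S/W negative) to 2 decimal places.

Field J=9, Q=16: +9·20° lon, +16·10° lat → SW at lon 0°, lat 70°.
Square 3, 4: +3·2° lon, +4·1° lat → SW at lon 6°, lat 74°.
Cell spans 2° lon × 1° lat. Centre is SW corner plus half of each.
latitude 74.50, longitude 7.00.

74.50, 7.00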